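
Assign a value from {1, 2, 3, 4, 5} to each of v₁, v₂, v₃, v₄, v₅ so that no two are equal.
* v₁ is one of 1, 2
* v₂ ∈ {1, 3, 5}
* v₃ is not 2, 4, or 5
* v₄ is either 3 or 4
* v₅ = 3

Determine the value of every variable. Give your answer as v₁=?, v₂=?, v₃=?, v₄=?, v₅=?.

v₅ has just one choice, so v₅ = 3. So v₂, v₃, v₄ can't be 3.
v₃ must be 1 (only option left). Remove 1 from v₁, v₂.
That leaves v₄ = 4.
That leaves v₁ = 2.
v₂ has just one choice, so v₂ = 5.

v₁=2, v₂=5, v₃=1, v₄=4, v₅=3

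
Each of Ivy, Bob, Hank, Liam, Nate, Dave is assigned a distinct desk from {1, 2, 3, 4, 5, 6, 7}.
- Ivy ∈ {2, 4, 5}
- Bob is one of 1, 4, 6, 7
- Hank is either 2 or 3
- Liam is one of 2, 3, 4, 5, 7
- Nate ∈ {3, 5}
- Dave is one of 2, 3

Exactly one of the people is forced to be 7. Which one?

The 2 variables Hank and Dave are confined to {2, 3}, which locks those values in; drop them from Ivy, Liam, Nate.
That leaves Nate = 5. Remove 5 from Ivy, Liam.
Ivy must be 4 (only option left). Remove 4 from Bob, Liam.
So 7 goes to Liam.

Liam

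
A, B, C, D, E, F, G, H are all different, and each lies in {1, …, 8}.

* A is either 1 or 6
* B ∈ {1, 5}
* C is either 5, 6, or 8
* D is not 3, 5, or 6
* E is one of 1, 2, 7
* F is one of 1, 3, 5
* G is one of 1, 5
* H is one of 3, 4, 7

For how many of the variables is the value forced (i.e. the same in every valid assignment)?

3

The 2 variables B and G are confined to {1, 5}, which locks those values in; drop them from A, C, D, E, F.
That leaves A = 6. So C can't be 6.
C's domain is down to {8}, so C = 8. Remove 8 from D.
F's domain is down to {3}, so F = 3. Eliminate 3 elsewhere: H.
Determined: A=6, C=8, F=3. The other variables each still have more than one consistent value. That makes 3.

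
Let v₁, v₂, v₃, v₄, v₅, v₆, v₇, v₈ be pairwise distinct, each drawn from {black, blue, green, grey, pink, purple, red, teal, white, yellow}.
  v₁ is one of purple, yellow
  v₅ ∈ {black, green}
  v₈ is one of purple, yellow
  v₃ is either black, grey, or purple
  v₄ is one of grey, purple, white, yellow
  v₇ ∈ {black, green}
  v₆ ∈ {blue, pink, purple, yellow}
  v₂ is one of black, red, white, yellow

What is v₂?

red

v₁ and v₈ share exactly the 2 values {purple, yellow}; by pigeonhole those values go to them, so strike purple, yellow from v₂, v₃, v₄, v₆.
The 2 variables v₅ and v₇ are confined to {black, green}, which locks those values in; drop them from v₂, v₃.
v₃'s domain is down to {grey}, so v₃ = grey. Remove grey from v₄.
v₄ has just one choice, so v₄ = white. Strike white from v₂.
So v₂ = red.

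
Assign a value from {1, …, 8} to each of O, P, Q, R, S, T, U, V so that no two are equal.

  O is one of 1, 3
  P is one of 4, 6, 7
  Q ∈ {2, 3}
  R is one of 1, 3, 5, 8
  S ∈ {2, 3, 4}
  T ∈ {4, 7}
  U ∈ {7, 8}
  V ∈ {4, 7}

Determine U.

8

Among the 8 variables, 5 fits only R (and all 8 values in {1, 2, 3, 4, 5, 6, 7, 8} must be used), so R = 5.
The 7 still-open variables together cover exactly {1, 2, 3, 4, 6, 7, 8} — 7 values for 7 variables — and 1 appears only in O's list, so O = 1.
Among the 6 still-open variables, 6 fits only P (and all 6 values in {2, 3, 4, 6, 7, 8} must be used), so P = 6.
The 5 still-open variables together cover exactly {2, 3, 4, 7, 8} — 5 values for 5 variables — and 8 appears only in U's list, so U = 8.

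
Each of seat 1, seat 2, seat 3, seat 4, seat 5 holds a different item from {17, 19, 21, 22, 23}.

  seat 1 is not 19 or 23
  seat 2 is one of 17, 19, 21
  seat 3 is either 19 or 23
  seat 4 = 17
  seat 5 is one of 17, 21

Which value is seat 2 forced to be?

19

seat 4 has just one choice, so seat 4 = 17. Strike 17 from seat 1, seat 2, seat 5.
seat 5's domain is down to {21}, so seat 5 = 21. Strike 21 from seat 1, seat 2.
So seat 2 = 19.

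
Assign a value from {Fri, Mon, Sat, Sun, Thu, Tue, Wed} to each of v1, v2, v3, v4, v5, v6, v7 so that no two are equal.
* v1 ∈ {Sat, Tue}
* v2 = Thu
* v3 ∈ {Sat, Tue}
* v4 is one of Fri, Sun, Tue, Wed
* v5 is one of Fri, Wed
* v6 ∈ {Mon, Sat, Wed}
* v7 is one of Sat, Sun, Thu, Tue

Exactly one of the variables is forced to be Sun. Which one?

v7

v2 has just one choice, so v2 = Thu. Strike Thu from v7.
The 6 still-open variables together cover exactly {Fri, Mon, Sat, Sun, Tue, Wed} — 6 values for 6 variables — and Mon appears only in v6's list, so v6 = Mon.
v1 and v3 between them cover only {Sat, Tue} — a naked pair. Remove those values from v4, v7.
So Sun goes to v7.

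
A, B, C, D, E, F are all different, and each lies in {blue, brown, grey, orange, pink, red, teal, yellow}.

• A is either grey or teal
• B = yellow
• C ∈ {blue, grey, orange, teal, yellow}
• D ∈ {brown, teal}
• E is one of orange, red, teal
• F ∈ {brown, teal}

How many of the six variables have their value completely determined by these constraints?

B's domain is down to {yellow}, so B = yellow. Strike yellow from C.
D and F share exactly the 2 values {brown, teal}; by pigeonhole those values go to them, so strike brown, teal from A, C, E.
A's domain is down to {grey}, so A = grey. Eliminate grey elsewhere: C.
Determined: A=grey, B=yellow. The other variables each still have more than one consistent value. That makes 2.

2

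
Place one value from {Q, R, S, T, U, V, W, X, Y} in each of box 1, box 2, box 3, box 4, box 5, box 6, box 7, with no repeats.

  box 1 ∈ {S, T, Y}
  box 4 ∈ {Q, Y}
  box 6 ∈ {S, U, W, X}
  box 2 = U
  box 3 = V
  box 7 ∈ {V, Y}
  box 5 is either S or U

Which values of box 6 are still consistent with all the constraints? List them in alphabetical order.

box 2's domain is down to {U}, so box 2 = U. Eliminate U elsewhere: box 5, box 6.
That leaves box 3 = V. Eliminate V elsewhere: box 7.
box 5 must be S (only option left). Eliminate S elsewhere: box 1, box 6.
That leaves box 7 = Y. Eliminate Y elsewhere: box 1, box 4.
box 1 must be T (only option left).
box 4 must be Q (only option left).
No further eliminations apply; box 6 can still be any of W, X.

W, X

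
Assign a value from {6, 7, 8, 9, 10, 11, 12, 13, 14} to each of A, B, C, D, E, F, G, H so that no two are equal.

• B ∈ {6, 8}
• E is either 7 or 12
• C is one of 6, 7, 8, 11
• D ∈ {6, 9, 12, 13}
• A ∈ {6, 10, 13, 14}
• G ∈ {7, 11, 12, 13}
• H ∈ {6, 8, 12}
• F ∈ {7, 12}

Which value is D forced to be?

9

The 2 variables E and F are confined to {7, 12}, which locks those values in; drop them from C, D, G, H.
B and H between them cover only {6, 8} — a naked pair. Remove those values from A, C, D.
That leaves C = 11. Eliminate 11 elsewhere: G.
G has just one choice, so G = 13. Strike 13 from A, D.
So D = 9.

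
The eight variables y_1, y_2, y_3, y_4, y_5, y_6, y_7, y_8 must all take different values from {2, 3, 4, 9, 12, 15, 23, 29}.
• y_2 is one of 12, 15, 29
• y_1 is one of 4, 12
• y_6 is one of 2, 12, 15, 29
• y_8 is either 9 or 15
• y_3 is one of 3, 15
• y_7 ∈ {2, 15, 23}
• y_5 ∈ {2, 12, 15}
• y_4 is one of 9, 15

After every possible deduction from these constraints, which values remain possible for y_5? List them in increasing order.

The 8 variables draw from only 8 values {2, 3, 4, 9, 12, 15, 23, 29}, so each is used; only y_3 can be 3, hence y_3 = 3.
The 7 still-open variables draw from only 7 values {2, 4, 9, 12, 15, 23, 29}, so each is used; only y_1 can be 4, hence y_1 = 4.
The 6 still-open variables draw from only 6 values {2, 9, 12, 15, 23, 29}, so each is used; only y_7 can be 23, hence y_7 = 23.
The 2 variables y_4 and y_8 are confined to {9, 15}, which locks those values in; drop them from y_2, y_5, y_6.
No further eliminations apply; y_5 can still be any of 2, 12.

2, 12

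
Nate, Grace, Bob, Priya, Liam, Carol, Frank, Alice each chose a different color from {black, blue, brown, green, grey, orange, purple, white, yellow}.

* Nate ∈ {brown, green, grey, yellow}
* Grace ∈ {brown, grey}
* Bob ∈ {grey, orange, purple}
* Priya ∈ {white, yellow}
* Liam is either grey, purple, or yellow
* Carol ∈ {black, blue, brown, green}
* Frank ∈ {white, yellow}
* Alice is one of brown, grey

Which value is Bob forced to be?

orange

Grace and Alice between them cover only {brown, grey} — a naked pair. Remove those values from Nate, Bob, Liam, Carol.
Priya and Frank between them cover only {white, yellow} — a naked pair. Remove those values from Nate, Liam.
Nate must be green (only option left). Remove green from Carol.
Liam's domain is down to {purple}, so Liam = purple. Remove purple from Bob.
So Bob = orange.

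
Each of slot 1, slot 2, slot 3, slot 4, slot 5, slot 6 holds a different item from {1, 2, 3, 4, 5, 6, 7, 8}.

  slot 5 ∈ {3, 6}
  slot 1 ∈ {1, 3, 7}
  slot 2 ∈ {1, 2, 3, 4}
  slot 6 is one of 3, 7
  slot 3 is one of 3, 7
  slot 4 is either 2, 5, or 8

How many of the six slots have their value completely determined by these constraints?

The 2 variables slot 3 and slot 6 are confined to {3, 7}, which locks those values in; drop them from slot 1, slot 2, slot 5.
slot 1 has just one choice, so slot 1 = 1. Strike 1 from slot 2.
slot 5 must be 6 (only option left).
Determined: slot 1=1, slot 5=6. The other slots each still have more than one consistent value. That makes 2.

2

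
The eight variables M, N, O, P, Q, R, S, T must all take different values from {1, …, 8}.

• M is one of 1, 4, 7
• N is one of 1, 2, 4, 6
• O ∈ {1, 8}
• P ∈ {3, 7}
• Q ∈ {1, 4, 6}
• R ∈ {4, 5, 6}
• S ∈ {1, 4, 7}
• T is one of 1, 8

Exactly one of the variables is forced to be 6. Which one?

Q

Among the 8 variables, 2 fits only N (and all 8 values in {1, 2, 3, 4, 5, 6, 7, 8} must be used), so N = 2.
Among the 7 still-open variables, 3 fits only P (and all 7 values in {1, 3, 4, 5, 6, 7, 8} must be used), so P = 3.
The 6 still-open variables together cover exactly {1, 4, 5, 6, 7, 8} — 6 values for 6 variables — and 5 appears only in R's list, so R = 5.
Among the 5 still-open variables, 6 fits only Q (and all 5 values in {1, 4, 6, 7, 8} must be used), so Q = 6.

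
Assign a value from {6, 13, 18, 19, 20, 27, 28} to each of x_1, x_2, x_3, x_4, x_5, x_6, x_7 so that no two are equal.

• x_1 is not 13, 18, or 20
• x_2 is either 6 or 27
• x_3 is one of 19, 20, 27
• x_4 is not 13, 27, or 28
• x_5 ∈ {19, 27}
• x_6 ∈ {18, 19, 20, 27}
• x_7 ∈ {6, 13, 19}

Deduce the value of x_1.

The 7 variables together cover exactly {6, 13, 18, 19, 20, 27, 28} — 7 values for 7 variables — and 13 appears only in x_7's list, so x_7 = 13.
The 6 still-open variables together cover exactly {6, 18, 19, 20, 27, 28} — 6 values for 6 variables — and 28 appears only in x_1's list, so x_1 = 28.

28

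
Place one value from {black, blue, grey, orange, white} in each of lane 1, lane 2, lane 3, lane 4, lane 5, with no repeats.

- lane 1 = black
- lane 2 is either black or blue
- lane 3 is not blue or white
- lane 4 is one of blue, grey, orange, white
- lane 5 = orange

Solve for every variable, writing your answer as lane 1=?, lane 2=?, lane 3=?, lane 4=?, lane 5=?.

lane 1=black, lane 2=blue, lane 3=grey, lane 4=white, lane 5=orange

lane 1 has just one choice, so lane 1 = black. So lane 2, lane 3 can't be black.
lane 2's domain is down to {blue}, so lane 2 = blue. Remove blue from lane 4.
That leaves lane 5 = orange. Strike orange from lane 3, lane 4.
lane 3 must be grey (only option left). Remove grey from lane 4.
That leaves lane 4 = white.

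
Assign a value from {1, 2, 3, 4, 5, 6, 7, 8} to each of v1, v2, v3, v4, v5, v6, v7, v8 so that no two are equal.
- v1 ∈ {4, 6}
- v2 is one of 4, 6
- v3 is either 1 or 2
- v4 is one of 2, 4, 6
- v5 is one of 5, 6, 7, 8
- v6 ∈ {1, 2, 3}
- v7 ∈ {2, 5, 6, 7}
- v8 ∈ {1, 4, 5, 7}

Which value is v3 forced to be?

1

The 8 variables draw from only 8 values {1, 2, 3, 4, 5, 6, 7, 8}, so each is used; only v6 can be 3, hence v6 = 3.
The 7 still-open variables together cover exactly {1, 2, 4, 5, 6, 7, 8} — 7 values for 7 variables — and 8 appears only in v5's list, so v5 = 8.
v1 and v2 share exactly the 2 values {4, 6}; by pigeonhole those values go to them, so strike 4, 6 from v4, v7, v8.
v4 must be 2 (only option left). Remove 2 from v3, v7.
So v3 = 1.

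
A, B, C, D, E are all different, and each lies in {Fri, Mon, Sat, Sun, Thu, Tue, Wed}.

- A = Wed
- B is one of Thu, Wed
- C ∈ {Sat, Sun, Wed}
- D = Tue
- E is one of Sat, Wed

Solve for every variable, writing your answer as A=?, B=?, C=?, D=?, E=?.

A must be Wed (only option left). Strike Wed from B, C, E.
B's domain is down to {Thu}, so B = Thu.
D must be Tue (only option left).
E must be Sat (only option left). Remove Sat from C.
C has just one choice, so C = Sun.

A=Wed, B=Thu, C=Sun, D=Tue, E=Sat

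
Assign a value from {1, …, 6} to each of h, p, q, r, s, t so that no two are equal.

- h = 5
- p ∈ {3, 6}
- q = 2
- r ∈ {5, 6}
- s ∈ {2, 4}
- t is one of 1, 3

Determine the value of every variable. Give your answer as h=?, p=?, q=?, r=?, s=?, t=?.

h=5, p=3, q=2, r=6, s=4, t=1

h's domain is down to {5}, so h = 5. Eliminate 5 elsewhere: r.
That leaves q = 2. So s can't be 2.
r has just one choice, so r = 6. Eliminate 6 elsewhere: p.
s's domain is down to {4}, so s = 4.
p must be 3 (only option left). Strike 3 from t.
t's domain is down to {1}, so t = 1.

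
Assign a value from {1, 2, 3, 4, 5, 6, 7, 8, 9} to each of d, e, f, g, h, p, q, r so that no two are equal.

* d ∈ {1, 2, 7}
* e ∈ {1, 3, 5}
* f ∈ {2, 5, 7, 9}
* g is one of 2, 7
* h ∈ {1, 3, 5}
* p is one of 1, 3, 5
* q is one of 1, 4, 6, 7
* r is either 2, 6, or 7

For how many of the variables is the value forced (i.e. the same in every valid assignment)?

3

The 8 variables draw from only 8 values {1, 2, 3, 4, 5, 6, 7, 9}, so each is used; only q can be 4, hence q = 4.
The 7 still-open variables together cover exactly {1, 2, 3, 5, 6, 7, 9} — 7 values for 7 variables — and 6 appears only in r's list, so r = 6.
Among the 6 still-open variables, 9 fits only f (and all 6 values in {1, 2, 3, 5, 7, 9} must be used), so f = 9.
The 3 variables e, h, p are confined to {1, 3, 5}, which locks those values in; drop them from d.
Determined: f=9, q=4, r=6. The other variables each still have more than one consistent value. That makes 3.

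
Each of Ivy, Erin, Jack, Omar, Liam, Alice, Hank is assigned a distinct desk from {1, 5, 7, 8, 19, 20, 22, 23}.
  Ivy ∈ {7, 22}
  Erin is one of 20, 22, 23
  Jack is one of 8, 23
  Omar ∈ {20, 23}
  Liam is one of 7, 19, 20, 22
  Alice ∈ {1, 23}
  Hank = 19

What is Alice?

Hank must be 19 (only option left). So Liam can't be 19.
The 6 still-open variables draw from only 6 values {1, 7, 8, 20, 22, 23}, so each is used; only Alice can be 1, hence Alice = 1.

1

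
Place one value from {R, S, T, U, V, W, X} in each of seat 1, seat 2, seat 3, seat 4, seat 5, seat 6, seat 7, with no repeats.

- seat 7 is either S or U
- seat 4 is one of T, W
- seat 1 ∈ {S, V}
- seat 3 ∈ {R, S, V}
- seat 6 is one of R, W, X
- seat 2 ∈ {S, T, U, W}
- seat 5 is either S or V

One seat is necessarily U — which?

seat 7

Among the 7 variables, X fits only seat 6 (and all 7 values in {R, S, T, U, V, W, X} must be used), so seat 6 = X.
The 6 still-open variables together cover exactly {R, S, T, U, V, W} — 6 values for 6 variables — and R appears only in seat 3's list, so seat 3 = R.
seat 1 and seat 5 share exactly the 2 values {S, V}; by pigeonhole those values go to them, so strike S, V from seat 2, seat 7.
So U goes to seat 7.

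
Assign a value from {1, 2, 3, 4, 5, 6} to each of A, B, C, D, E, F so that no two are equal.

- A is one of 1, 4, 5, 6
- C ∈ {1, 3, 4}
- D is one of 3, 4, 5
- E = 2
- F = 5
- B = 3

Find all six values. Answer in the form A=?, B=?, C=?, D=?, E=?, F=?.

B's domain is down to {3}, so B = 3. Remove 3 from C, D.
That leaves E = 2.
That leaves F = 5. Eliminate 5 elsewhere: A, D.
D's domain is down to {4}, so D = 4. So A, C can't be 4.
C's domain is down to {1}, so C = 1. Strike 1 from A.
A has just one choice, so A = 6.

A=6, B=3, C=1, D=4, E=2, F=5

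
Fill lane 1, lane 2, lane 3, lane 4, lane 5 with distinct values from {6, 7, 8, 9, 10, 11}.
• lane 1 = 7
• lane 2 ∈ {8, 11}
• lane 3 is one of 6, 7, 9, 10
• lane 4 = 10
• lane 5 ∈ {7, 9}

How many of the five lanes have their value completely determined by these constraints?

4

lane 1 must be 7 (only option left). Strike 7 from lane 3, lane 5.
lane 4 has just one choice, so lane 4 = 10. So lane 3 can't be 10.
lane 5's domain is down to {9}, so lane 5 = 9. So lane 3 can't be 9.
lane 3's domain is down to {6}, so lane 3 = 6.
Determined: lane 1=7, lane 3=6, lane 4=10, lane 5=9. The other lanes each still have more than one consistent value. That makes 4.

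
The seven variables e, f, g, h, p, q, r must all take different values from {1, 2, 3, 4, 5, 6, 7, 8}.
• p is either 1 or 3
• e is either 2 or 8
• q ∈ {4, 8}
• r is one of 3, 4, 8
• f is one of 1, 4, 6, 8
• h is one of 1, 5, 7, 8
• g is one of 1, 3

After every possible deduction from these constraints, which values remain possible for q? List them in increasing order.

4, 8

g and p share exactly the 2 values {1, 3}; by pigeonhole those values go to them, so strike 1, 3 from f, h, r.
q and r between them cover only {4, 8} — a naked pair. Remove those values from e, f, h.
e must be 2 (only option left).
That leaves f = 6.
No further eliminations apply; q can still be any of 4, 8.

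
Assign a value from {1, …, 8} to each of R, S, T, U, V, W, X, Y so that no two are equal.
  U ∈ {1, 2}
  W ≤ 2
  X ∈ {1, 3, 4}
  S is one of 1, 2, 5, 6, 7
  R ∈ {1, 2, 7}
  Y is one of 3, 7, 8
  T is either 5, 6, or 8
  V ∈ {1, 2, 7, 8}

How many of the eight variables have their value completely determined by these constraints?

Among the 8 variables, 4 fits only X (and all 8 values in {1, 2, 3, 4, 5, 6, 7, 8} must be used), so X = 4.
The 7 still-open variables together cover exactly {1, 2, 3, 5, 6, 7, 8} — 7 values for 7 variables — and 3 appears only in Y's list, so Y = 3.
U and W share exactly the 2 values {1, 2}; by pigeonhole those values go to them, so strike 1, 2 from R, S, V.
That leaves R = 7. So S, V can't be 7.
V has just one choice, so V = 8. So T can't be 8.
Determined: R=7, V=8, X=4, Y=3. The other variables each still have more than one consistent value. That makes 4.

4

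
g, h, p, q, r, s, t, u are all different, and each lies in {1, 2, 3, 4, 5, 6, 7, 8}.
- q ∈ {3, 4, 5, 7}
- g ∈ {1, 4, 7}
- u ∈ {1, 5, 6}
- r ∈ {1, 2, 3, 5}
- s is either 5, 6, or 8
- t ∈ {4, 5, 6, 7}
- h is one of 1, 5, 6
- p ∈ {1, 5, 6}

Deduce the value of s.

8

Among the 8 variables, 2 fits only r (and all 8 values in {1, 2, 3, 4, 5, 6, 7, 8} must be used), so r = 2.
Among the 7 still-open variables, 3 fits only q (and all 7 values in {1, 3, 4, 5, 6, 7, 8} must be used), so q = 3.
The 6 still-open variables draw from only 6 values {1, 4, 5, 6, 7, 8}, so each is used; only s can be 8, hence s = 8.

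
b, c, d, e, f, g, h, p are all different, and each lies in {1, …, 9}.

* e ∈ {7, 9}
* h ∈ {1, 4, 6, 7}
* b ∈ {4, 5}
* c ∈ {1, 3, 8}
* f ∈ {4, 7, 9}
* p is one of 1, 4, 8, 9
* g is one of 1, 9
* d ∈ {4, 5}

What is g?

The 8 variables draw from only 8 values {1, 3, 4, 5, 6, 7, 8, 9}, so each is used; only c can be 3, hence c = 3.
The 7 still-open variables draw from only 7 values {1, 4, 5, 6, 7, 8, 9}, so each is used; only h can be 6, hence h = 6.
Among the 6 still-open variables, 8 fits only p (and all 6 values in {1, 4, 5, 7, 8, 9} must be used), so p = 8.
Among the 5 still-open variables, 1 fits only g (and all 5 values in {1, 4, 5, 7, 9} must be used), so g = 1.

1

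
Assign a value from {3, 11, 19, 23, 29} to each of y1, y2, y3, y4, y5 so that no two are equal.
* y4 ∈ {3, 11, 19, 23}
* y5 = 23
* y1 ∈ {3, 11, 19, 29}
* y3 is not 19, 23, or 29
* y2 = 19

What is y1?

y2's domain is down to {19}, so y2 = 19. Remove 19 from y1, y4.
That leaves y5 = 23. So y4 can't be 23.
The 3 still-open variables together cover exactly {3, 11, 29} — 3 values for 3 variables — and 29 appears only in y1's list, so y1 = 29.

29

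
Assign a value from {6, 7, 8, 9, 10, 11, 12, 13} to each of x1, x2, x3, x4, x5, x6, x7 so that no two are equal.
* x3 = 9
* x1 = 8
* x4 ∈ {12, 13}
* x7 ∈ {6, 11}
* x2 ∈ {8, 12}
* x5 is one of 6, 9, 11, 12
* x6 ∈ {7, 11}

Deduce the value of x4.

13

x1 must be 8 (only option left). Eliminate 8 elsewhere: x2.
x2 has just one choice, so x2 = 12. Eliminate 12 elsewhere: x4, x5.
So x4 = 13.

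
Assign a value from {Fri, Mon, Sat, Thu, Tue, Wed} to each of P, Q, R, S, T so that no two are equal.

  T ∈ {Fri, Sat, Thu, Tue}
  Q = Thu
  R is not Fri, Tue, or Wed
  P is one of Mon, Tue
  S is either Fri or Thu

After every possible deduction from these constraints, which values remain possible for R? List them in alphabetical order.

Q has just one choice, so Q = Thu. So R, S, T can't be Thu.
S must be Fri (only option left). So T can't be Fri.
No further eliminations apply; R can still be any of Mon, Sat.

Mon, Sat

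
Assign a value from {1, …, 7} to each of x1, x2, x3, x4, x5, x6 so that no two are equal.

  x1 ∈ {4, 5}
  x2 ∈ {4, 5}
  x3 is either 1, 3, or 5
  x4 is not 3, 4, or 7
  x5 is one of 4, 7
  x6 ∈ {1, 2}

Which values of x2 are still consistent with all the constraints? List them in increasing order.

4, 5

x1 and x2 share exactly the 2 values {4, 5}; by pigeonhole those values go to them, so strike 4, 5 from x3, x4, x5.
x5 has just one choice, so x5 = 7.
No further eliminations apply; x2 can still be any of 4, 5.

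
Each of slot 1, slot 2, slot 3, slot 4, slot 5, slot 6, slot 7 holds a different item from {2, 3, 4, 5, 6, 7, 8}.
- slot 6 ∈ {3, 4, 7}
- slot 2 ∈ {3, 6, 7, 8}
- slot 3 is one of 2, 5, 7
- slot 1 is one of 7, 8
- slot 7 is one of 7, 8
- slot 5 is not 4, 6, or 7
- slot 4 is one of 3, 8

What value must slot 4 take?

3

Among the 7 variables, 4 fits only slot 6 (and all 7 values in {2, 3, 4, 5, 6, 7, 8} must be used), so slot 6 = 4.
The 6 still-open variables draw from only 6 values {2, 3, 5, 6, 7, 8}, so each is used; only slot 2 can be 6, hence slot 2 = 6.
The 2 variables slot 1 and slot 7 are confined to {7, 8}, which locks those values in; drop them from slot 3, slot 4, slot 5.
So slot 4 = 3.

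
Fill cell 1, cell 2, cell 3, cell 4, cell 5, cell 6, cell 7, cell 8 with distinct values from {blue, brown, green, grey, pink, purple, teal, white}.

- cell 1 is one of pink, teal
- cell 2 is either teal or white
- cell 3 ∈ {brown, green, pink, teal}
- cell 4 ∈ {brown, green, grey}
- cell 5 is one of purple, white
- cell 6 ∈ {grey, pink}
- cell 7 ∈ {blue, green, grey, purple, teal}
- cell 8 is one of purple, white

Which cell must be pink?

Among the 8 variables, blue fits only cell 7 (and all 8 values in {blue, brown, green, grey, pink, purple, teal, white} must be used), so cell 7 = blue.
cell 5 and cell 8 share exactly the 2 values {purple, white}; by pigeonhole those values go to them, so strike purple, white from cell 2.
cell 2's domain is down to {teal}, so cell 2 = teal. Strike teal from cell 1, cell 3.
So pink goes to cell 1.

cell 1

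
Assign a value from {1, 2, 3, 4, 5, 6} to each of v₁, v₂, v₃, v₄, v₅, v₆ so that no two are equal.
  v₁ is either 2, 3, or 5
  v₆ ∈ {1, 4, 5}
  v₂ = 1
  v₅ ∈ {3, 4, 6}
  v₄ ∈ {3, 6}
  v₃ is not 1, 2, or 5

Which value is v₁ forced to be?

2

v₂'s domain is down to {1}, so v₂ = 1. Strike 1 from v₆.
The 5 still-open variables together cover exactly {2, 3, 4, 5, 6} — 5 values for 5 variables — and 2 appears only in v₁'s list, so v₁ = 2.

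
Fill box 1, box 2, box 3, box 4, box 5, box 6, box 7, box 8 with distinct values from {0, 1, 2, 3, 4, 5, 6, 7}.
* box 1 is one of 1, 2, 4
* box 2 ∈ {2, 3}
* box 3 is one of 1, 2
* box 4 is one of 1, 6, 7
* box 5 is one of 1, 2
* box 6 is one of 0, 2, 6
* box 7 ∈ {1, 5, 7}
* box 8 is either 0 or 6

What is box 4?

7

The 8 variables draw from only 8 values {0, 1, 2, 3, 4, 5, 6, 7}, so each is used; only box 2 can be 3, hence box 2 = 3.
The 7 still-open variables draw from only 7 values {0, 1, 2, 4, 5, 6, 7}, so each is used; only box 1 can be 4, hence box 1 = 4.
The 6 still-open variables draw from only 6 values {0, 1, 2, 5, 6, 7}, so each is used; only box 7 can be 5, hence box 7 = 5.
Among the 5 still-open variables, 7 fits only box 4 (and all 5 values in {0, 1, 2, 6, 7} must be used), so box 4 = 7.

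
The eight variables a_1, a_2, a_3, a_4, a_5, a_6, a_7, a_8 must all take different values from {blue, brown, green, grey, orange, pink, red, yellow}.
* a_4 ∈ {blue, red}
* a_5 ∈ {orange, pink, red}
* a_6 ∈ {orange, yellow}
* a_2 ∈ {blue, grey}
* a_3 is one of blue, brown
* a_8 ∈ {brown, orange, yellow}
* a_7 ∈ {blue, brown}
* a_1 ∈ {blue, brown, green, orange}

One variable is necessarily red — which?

The 8 variables draw from only 8 values {blue, brown, green, grey, orange, pink, red, yellow}, so each is used; only a_1 can be green, hence a_1 = green.
The 7 still-open variables together cover exactly {blue, brown, grey, orange, pink, red, yellow} — 7 values for 7 variables — and grey appears only in a_2's list, so a_2 = grey.
Among the 6 still-open variables, pink fits only a_5 (and all 6 values in {blue, brown, orange, pink, red, yellow} must be used), so a_5 = pink.
The 5 still-open variables together cover exactly {blue, brown, orange, red, yellow} — 5 values for 5 variables — and red appears only in a_4's list, so a_4 = red.

a_4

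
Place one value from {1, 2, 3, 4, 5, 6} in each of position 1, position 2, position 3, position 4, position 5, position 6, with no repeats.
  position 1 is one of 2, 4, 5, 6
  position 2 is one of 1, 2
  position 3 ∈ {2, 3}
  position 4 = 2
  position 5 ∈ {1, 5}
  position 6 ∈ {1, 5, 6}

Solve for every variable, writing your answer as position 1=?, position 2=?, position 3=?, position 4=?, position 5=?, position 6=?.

position 1=4, position 2=1, position 3=3, position 4=2, position 5=5, position 6=6

position 4's domain is down to {2}, so position 4 = 2. Strike 2 from position 1, position 2, position 3.
That leaves position 2 = 1. Eliminate 1 elsewhere: position 5, position 6.
position 3 has just one choice, so position 3 = 3.
position 5 must be 5 (only option left). So position 1, position 6 can't be 5.
position 6's domain is down to {6}, so position 6 = 6. Strike 6 from position 1.
That leaves position 1 = 4.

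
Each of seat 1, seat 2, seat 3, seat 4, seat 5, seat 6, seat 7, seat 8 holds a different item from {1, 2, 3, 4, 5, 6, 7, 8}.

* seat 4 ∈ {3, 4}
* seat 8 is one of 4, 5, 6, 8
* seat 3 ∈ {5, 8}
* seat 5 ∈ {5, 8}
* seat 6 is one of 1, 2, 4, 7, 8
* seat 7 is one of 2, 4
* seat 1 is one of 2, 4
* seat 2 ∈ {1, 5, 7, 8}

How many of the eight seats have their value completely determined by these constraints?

2

The 8 variables draw from only 8 values {1, 2, 3, 4, 5, 6, 7, 8}, so each is used; only seat 4 can be 3, hence seat 4 = 3.
The 7 still-open variables together cover exactly {1, 2, 4, 5, 6, 7, 8} — 7 values for 7 variables — and 6 appears only in seat 8's list, so seat 8 = 6.
The 2 variables seat 1 and seat 7 are confined to {2, 4}, which locks those values in; drop them from seat 6.
The 2 variables seat 3 and seat 5 are confined to {5, 8}, which locks those values in; drop them from seat 2, seat 6.
Determined: seat 4=3, seat 8=6. The other seats each still have more than one consistent value. That makes 2.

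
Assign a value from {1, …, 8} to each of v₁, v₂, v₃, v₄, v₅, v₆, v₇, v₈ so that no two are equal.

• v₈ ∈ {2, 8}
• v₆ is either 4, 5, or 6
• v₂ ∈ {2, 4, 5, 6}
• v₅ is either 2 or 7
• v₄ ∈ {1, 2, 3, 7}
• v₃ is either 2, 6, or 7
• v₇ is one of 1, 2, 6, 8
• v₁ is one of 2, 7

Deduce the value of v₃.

6

Among the 8 variables, 3 fits only v₄ (and all 8 values in {1, 2, 3, 4, 5, 6, 7, 8} must be used), so v₄ = 3.
Among the 7 still-open variables, 1 fits only v₇ (and all 7 values in {1, 2, 4, 5, 6, 7, 8} must be used), so v₇ = 1.
The 6 still-open variables draw from only 6 values {2, 4, 5, 6, 7, 8}, so each is used; only v₈ can be 8, hence v₈ = 8.
v₁ and v₅ share exactly the 2 values {2, 7}; by pigeonhole those values go to them, so strike 2, 7 from v₂, v₃.
So v₃ = 6.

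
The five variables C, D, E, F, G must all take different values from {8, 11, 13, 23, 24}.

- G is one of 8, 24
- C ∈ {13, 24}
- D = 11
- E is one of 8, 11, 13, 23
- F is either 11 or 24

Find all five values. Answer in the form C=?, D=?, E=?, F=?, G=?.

C=13, D=11, E=23, F=24, G=8

D has just one choice, so D = 11. Strike 11 from E, F.
F has just one choice, so F = 24. So C, G can't be 24.
G's domain is down to {8}, so G = 8. Strike 8 from E.
That leaves C = 13. So E can't be 13.
E's domain is down to {23}, so E = 23.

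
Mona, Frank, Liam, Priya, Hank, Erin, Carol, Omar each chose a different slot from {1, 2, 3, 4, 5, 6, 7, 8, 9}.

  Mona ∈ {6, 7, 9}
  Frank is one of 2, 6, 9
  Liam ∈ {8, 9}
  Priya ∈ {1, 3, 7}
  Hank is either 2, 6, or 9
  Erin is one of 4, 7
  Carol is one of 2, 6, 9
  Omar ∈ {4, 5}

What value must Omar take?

The 3 variables Frank, Hank, Carol are confined to {2, 6, 9}, which locks those values in; drop them from Mona, Liam.
Mona has just one choice, so Mona = 7. Strike 7 from Priya, Erin.
Liam's domain is down to {8}, so Liam = 8.
Erin must be 4 (only option left). So Omar can't be 4.
So Omar = 5.

5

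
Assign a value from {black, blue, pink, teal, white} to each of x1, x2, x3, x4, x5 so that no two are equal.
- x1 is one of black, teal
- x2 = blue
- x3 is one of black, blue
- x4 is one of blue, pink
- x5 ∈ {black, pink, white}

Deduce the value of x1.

x2's domain is down to {blue}, so x2 = blue. Eliminate blue elsewhere: x3, x4.
x3 has just one choice, so x3 = black. Eliminate black elsewhere: x1, x5.
So x1 = teal.

teal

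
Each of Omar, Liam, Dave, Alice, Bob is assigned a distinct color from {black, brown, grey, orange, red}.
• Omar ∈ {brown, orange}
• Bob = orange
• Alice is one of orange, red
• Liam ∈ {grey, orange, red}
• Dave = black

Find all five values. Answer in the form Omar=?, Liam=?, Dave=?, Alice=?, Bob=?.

Dave's domain is down to {black}, so Dave = black.
That leaves Bob = orange. Strike orange from Omar, Liam, Alice.
Omar's domain is down to {brown}, so Omar = brown.
Alice must be red (only option left). Strike red from Liam.
Liam's domain is down to {grey}, so Liam = grey.

Omar=brown, Liam=grey, Dave=black, Alice=red, Bob=orange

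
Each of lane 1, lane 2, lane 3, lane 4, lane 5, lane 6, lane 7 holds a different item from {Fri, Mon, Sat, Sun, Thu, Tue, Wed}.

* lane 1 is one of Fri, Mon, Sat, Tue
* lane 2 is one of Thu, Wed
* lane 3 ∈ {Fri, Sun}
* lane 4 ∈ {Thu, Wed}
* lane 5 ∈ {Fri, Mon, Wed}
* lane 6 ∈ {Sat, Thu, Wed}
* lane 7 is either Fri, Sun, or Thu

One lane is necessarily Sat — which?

lane 6

The 7 variables together cover exactly {Fri, Mon, Sat, Sun, Thu, Tue, Wed} — 7 values for 7 variables — and Tue appears only in lane 1's list, so lane 1 = Tue.
The 6 still-open variables draw from only 6 values {Fri, Mon, Sat, Sun, Thu, Wed}, so each is used; only lane 5 can be Mon, hence lane 5 = Mon.
Among the 5 still-open variables, Sat fits only lane 6 (and all 5 values in {Fri, Sat, Sun, Thu, Wed} must be used), so lane 6 = Sat.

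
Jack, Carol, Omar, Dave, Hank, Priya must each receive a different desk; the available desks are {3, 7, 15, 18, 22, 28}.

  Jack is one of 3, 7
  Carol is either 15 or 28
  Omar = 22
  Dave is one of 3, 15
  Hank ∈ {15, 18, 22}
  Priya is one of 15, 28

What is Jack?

7

Omar must be 22 (only option left). Remove 22 from Hank.
The 5 still-open variables together cover exactly {3, 7, 15, 18, 28} — 5 values for 5 variables — and 7 appears only in Jack's list, so Jack = 7.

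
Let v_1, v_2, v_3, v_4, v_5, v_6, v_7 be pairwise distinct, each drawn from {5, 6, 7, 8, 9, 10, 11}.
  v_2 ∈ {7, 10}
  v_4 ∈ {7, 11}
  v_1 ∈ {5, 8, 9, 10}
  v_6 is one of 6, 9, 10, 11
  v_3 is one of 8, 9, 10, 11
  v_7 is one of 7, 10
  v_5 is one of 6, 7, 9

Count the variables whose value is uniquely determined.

3

The 7 variables together cover exactly {5, 6, 7, 8, 9, 10, 11} — 7 values for 7 variables — and 5 appears only in v_1's list, so v_1 = 5.
The 6 still-open variables together cover exactly {6, 7, 8, 9, 10, 11} — 6 values for 6 variables — and 8 appears only in v_3's list, so v_3 = 8.
v_2 and v_7 share exactly the 2 values {7, 10}; by pigeonhole those values go to them, so strike 7, 10 from v_4, v_5, v_6.
v_4's domain is down to {11}, so v_4 = 11. Remove 11 from v_6.
Determined: v_1=5, v_3=8, v_4=11. The other variables each still have more than one consistent value. That makes 3.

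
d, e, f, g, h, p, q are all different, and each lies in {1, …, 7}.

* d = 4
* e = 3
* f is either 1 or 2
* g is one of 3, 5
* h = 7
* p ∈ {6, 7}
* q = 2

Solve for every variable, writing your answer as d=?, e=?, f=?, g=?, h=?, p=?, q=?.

d must be 4 (only option left).
e must be 3 (only option left). Eliminate 3 elsewhere: g.
g must be 5 (only option left).
h must be 7 (only option left). Eliminate 7 elsewhere: p.
p's domain is down to {6}, so p = 6.
q has just one choice, so q = 2. Eliminate 2 elsewhere: f.
That leaves f = 1.

d=4, e=3, f=1, g=5, h=7, p=6, q=2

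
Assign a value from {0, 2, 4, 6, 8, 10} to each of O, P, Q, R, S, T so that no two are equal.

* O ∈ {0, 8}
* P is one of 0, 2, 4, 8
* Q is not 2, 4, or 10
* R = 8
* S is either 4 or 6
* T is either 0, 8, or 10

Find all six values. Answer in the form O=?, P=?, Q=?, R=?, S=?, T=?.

O=0, P=2, Q=6, R=8, S=4, T=10

R must be 8 (only option left). Eliminate 8 elsewhere: O, P, Q, T.
O has just one choice, so O = 0. Remove 0 from P, Q, T.
Q must be 6 (only option left). So S can't be 6.
That leaves S = 4. Eliminate 4 elsewhere: P.
That leaves T = 10.
That leaves P = 2.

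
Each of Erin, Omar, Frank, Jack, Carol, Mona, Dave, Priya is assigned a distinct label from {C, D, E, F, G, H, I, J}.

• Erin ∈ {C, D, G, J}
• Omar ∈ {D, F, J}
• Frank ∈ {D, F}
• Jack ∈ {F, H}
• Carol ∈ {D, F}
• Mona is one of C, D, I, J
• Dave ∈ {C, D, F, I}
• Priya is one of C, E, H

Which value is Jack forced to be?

The 8 variables together cover exactly {C, D, E, F, G, H, I, J} — 8 values for 8 variables — and E appears only in Priya's list, so Priya = E.
Among the 7 still-open variables, G fits only Erin (and all 7 values in {C, D, F, G, H, I, J} must be used), so Erin = G.
Among the 6 still-open variables, H fits only Jack (and all 6 values in {C, D, F, H, I, J} must be used), so Jack = H.

H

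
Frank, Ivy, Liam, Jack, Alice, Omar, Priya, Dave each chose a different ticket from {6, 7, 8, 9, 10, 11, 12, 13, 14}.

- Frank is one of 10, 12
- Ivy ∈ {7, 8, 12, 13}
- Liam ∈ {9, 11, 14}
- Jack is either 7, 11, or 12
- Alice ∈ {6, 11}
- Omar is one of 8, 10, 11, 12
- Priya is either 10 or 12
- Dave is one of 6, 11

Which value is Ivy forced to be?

Frank and Priya between them cover only {10, 12} — a naked pair. Remove those values from Ivy, Jack, Omar.
Alice and Dave share exactly the 2 values {6, 11}; by pigeonhole those values go to them, so strike 6, 11 from Liam, Jack, Omar.
That leaves Jack = 7. Strike 7 from Ivy.
That leaves Omar = 8. So Ivy can't be 8.
So Ivy = 13.

13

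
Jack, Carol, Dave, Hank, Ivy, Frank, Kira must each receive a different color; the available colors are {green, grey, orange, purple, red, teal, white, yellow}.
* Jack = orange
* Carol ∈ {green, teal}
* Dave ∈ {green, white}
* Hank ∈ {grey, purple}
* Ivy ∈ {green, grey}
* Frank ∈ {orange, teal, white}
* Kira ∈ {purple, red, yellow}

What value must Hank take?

Jack must be orange (only option left). Eliminate orange elsewhere: Frank.
Carol, Dave, Frank share exactly the 3 values {green, teal, white}; by pigeonhole those values go to them, so strike green, teal, white from Ivy.
That leaves Ivy = grey. Remove grey from Hank.
So Hank = purple.

purple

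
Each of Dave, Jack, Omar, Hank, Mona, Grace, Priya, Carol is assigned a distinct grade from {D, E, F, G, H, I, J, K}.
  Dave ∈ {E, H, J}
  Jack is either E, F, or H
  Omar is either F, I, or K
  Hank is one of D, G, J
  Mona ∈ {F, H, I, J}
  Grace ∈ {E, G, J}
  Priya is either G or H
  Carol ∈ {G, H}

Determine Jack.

F

The 8 variables together cover exactly {D, E, F, G, H, I, J, K} — 8 values for 8 variables — and D appears only in Hank's list, so Hank = D.
The 7 still-open variables together cover exactly {E, F, G, H, I, J, K} — 7 values for 7 variables — and K appears only in Omar's list, so Omar = K.
Among the 6 still-open variables, I fits only Mona (and all 6 values in {E, F, G, H, I, J} must be used), so Mona = I.
The 5 still-open variables draw from only 5 values {E, F, G, H, J}, so each is used; only Jack can be F, hence Jack = F.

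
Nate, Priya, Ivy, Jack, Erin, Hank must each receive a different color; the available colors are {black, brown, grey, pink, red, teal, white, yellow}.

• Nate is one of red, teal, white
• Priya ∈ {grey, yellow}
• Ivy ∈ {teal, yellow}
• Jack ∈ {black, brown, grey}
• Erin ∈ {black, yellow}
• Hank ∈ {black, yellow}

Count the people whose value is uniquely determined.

3

Erin and Hank share exactly the 2 values {black, yellow}; by pigeonhole those values go to them, so strike black, yellow from Priya, Ivy, Jack.
That leaves Priya = grey. Strike grey from Jack.
Ivy must be teal (only option left). Remove teal from Nate.
Jack has just one choice, so Jack = brown.
Determined: Priya=grey, Ivy=teal, Jack=brown. The other people each still have more than one consistent value. That makes 3.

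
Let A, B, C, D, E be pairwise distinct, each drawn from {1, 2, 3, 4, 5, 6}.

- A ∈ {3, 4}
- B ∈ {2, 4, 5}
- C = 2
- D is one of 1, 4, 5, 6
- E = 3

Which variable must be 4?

C must be 2 (only option left). Eliminate 2 elsewhere: B.
E's domain is down to {3}, so E = 3. Strike 3 from A.
So 4 goes to A.

A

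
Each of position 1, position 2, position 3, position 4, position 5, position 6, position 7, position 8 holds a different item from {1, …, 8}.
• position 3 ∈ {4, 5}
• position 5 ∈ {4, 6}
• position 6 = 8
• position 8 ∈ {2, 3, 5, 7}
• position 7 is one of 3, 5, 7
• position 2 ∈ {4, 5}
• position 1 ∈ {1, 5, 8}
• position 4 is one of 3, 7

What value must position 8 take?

position 6 must be 8 (only option left). Remove 8 from position 1.
Among the 7 still-open variables, 1 fits only position 1 (and all 7 values in {1, 2, 3, 4, 5, 6, 7} must be used), so position 1 = 1.
Among the 6 still-open variables, 2 fits only position 8 (and all 6 values in {2, 3, 4, 5, 6, 7} must be used), so position 8 = 2.

2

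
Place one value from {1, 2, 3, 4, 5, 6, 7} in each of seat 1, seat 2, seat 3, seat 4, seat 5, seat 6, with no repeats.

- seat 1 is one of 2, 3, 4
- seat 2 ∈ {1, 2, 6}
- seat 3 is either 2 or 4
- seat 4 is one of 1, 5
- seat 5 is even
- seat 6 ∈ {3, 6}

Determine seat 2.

Among the 6 variables, 5 fits only seat 4 (and all 6 values in {1, 2, 3, 4, 5, 6} must be used), so seat 4 = 5.
Among the 5 still-open variables, 1 fits only seat 2 (and all 5 values in {1, 2, 3, 4, 6} must be used), so seat 2 = 1.

1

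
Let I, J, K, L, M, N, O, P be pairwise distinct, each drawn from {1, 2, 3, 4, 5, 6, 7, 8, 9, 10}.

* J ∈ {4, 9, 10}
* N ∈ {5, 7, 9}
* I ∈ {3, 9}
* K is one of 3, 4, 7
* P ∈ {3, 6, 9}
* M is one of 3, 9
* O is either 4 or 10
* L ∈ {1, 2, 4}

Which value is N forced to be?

I and M between them cover only {3, 9} — a naked pair. Remove those values from J, K, N, P.
P must be 6 (only option left).
J and O between them cover only {4, 10} — a naked pair. Remove those values from K, L.
That leaves K = 7. Eliminate 7 elsewhere: N.
So N = 5.

5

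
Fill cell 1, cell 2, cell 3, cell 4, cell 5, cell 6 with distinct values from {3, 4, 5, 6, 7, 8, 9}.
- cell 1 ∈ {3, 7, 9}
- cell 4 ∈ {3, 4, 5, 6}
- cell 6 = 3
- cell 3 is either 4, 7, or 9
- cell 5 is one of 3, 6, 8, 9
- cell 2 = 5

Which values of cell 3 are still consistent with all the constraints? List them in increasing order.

cell 2 must be 5 (only option left). Strike 5 from cell 4.
cell 6's domain is down to {3}, so cell 6 = 3. Strike 3 from cell 1, cell 4, cell 5.
No further eliminations apply; cell 3 can still be any of 4, 7, 9.

4, 7, 9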